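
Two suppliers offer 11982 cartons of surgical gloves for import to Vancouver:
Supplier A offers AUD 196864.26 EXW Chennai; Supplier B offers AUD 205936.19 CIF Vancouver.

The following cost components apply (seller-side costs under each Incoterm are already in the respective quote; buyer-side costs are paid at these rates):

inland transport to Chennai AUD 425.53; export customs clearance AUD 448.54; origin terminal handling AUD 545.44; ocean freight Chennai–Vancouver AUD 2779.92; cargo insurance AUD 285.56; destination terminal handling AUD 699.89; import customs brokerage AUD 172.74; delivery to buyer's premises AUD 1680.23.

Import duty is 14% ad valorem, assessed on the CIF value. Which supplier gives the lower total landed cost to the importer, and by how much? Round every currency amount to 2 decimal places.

Supplier A is cheaper by AUD 5229.11

Supplier A (EXW):
CIF value = EXW price + inland to port + export clearance + origin terminal + freight + insurance = 196864.26 + 425.53 + 448.54 + 545.44 + 2779.92 + 285.56 = 201349.25
Import duty = 201349.25 × 14% = 28188.90
Buyer bears (A): 425.53 + 448.54 + 545.44 + 2779.92 + 285.56 + 699.89 + 172.74 + 1680.23 = 7037.85
Landed cost (A) = invoice 196864.26 + 7037.85 + duty 28188.90 = 232091.01
Supplier B (CIF):
The CIF price already equals the CIF value: 205936.19
Import duty = 205936.19 × 14% = 28831.07
Buyer bears (B): 699.89 + 172.74 + 1680.23 = 2552.86
Landed cost (B) = invoice 205936.19 + 2552.86 + duty 28831.07 = 237320.12
Difference = |232091.01 − 237320.12| = 5229.11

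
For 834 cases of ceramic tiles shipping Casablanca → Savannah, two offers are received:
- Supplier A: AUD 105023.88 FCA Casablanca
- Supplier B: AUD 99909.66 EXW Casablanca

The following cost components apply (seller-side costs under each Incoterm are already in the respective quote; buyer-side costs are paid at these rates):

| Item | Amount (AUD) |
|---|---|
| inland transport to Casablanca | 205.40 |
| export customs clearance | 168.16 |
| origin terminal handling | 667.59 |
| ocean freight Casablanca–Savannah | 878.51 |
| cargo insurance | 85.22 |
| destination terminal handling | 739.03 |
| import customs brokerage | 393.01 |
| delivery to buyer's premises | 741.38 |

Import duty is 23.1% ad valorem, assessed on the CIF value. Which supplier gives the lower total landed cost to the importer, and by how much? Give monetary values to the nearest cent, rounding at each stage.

Supplier B is cheaper by AUD 5835.75

Supplier A (FCA):
CIF value = FCA price + origin terminal + freight + insurance = 105023.88 + 667.59 + 878.51 + 85.22 = 106655.20
Import duty = 106655.20 × 23.1% = 24637.35
Buyer bears (A): 667.59 + 878.51 + 85.22 + 739.03 + 393.01 + 741.38 = 3504.74
Landed cost (A) = invoice 105023.88 + 3504.74 + duty 24637.35 = 133165.97
Supplier B (EXW):
CIF value = EXW price + inland to port + export clearance + origin terminal + freight + insurance = 99909.66 + 205.40 + 168.16 + 667.59 + 878.51 + 85.22 = 101914.54
Import duty = 101914.54 × 23.1% = 23542.26
Buyer bears (B): 205.40 + 168.16 + 667.59 + 878.51 + 85.22 + 739.03 + 393.01 + 741.38 = 3878.30
Landed cost (B) = invoice 99909.66 + 3878.30 + duty 23542.26 = 127330.22
Difference = |133165.97 − 127330.22| = 5835.75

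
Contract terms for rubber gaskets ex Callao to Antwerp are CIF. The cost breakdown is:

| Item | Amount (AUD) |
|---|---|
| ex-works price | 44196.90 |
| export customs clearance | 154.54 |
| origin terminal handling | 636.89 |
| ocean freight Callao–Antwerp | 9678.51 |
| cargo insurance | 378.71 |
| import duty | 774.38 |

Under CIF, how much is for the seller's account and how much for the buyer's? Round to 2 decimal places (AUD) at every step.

Seller: AUD 55045.55; buyer: AUD 774.38

CIF: the seller pays costs through ocean freight and marine insurance to the destination port.
Seller's account: goods 44196.90 + export clearance 154.54 + origin terminal 636.89 + freight 9678.51 + insurance 378.71 = 55045.55
Buyer's account: duty 774.38 = 774.38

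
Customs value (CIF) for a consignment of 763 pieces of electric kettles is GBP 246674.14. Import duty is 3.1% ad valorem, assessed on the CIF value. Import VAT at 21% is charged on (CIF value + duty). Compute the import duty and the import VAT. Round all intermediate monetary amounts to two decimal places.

Import duty: GBP 7646.90; import VAT: GBP 53407.42

Import duty = 246674.14 × 3.1% = 7646.90
VAT base = CIF + duty = 246674.14 + 7646.90 = 254321.04
Import VAT = 254321.04 × 21% = 53407.42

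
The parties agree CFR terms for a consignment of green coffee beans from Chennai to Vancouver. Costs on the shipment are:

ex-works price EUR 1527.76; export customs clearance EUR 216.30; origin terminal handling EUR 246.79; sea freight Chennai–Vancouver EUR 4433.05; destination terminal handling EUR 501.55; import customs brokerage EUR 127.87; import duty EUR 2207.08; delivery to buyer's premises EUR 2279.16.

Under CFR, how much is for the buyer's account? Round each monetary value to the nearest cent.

Buyer's account: EUR 5115.66

CFR: the seller pays costs through ocean freight to the destination port, but not insurance.
Seller's account: goods 1527.76 + export clearance 216.30 + origin terminal 246.79 + freight 4433.05 = 6423.90
Buyer's account: destination terminal 501.55 + brokerage 127.87 + duty 2207.08 + delivery 2279.16 = 5115.66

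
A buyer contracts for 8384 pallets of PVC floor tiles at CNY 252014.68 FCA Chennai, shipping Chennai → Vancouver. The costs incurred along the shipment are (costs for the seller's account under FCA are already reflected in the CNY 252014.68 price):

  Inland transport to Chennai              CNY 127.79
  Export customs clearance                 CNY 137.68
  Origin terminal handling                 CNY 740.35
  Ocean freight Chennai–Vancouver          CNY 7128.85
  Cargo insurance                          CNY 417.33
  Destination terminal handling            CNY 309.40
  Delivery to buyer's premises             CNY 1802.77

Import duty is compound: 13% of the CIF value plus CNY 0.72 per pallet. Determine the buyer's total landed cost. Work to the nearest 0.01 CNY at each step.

Total landed cost: CNY 302289.02

FCA: the seller delivers export-cleared goods to the carrier; the buyer bears costs from that point.
Already in the invoice (seller's account under FCA): inland to port, export clearance — exclude.
CIF value = FCA price + origin terminal + freight + insurance = 252014.68 + 740.35 + 7128.85 + 417.33 = 260301.21
Ad valorem component: 260301.21 × 13% = 33839.16
Specific component: 8384 × 0.72 = 6036.48
Import duty = 33839.16 + 6036.48 = 39875.64
Buyer bears: origin terminal 740.35 + freight 7128.85 + insurance 417.33 + destination terminal 309.40 + delivery 1802.77 + duty 39875.64 = 50274.34
Landed cost = invoice 252014.68 + 50274.34 = 302289.02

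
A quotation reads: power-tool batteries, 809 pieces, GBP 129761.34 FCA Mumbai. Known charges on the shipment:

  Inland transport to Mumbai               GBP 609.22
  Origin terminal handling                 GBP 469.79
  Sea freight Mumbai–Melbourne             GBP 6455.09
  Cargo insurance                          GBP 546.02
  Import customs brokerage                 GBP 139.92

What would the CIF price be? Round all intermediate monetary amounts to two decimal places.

Not relevant to the conversion: inland to port — on the seller under both FCA and CIF; already in the FCA price and stays in the CIF price. brokerage — on the buyer under both terms; not part of either seller's price.
From FCA to CIF, the seller additionally bears: origin terminal, freight, insurance.
CIF price = 129761.34 + 469.79 + 6455.09 + 546.02 = 137232.24

CIF price: GBP 137232.24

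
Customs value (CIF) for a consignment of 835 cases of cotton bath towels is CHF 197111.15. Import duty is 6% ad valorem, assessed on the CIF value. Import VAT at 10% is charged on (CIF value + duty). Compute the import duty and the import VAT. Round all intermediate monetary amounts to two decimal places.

Import duty = 197111.15 × 6% = 11826.67
VAT base = CIF + duty = 197111.15 + 11826.67 = 208937.82
Import VAT = 208937.82 × 10% = 20893.78

Import duty: CHF 11826.67; import VAT: CHF 20893.78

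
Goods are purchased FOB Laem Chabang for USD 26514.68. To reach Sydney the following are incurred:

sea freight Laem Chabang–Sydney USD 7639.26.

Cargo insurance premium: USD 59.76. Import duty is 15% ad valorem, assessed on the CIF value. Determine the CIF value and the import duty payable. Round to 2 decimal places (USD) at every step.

CIF = FOB price + freight + insurance
CIF = 26514.68 + 7639.26 + 59.76 = 34213.70
Import duty = 34213.70 × 15% = 5132.06

CIF value: USD 34213.70; import duty: USD 5132.06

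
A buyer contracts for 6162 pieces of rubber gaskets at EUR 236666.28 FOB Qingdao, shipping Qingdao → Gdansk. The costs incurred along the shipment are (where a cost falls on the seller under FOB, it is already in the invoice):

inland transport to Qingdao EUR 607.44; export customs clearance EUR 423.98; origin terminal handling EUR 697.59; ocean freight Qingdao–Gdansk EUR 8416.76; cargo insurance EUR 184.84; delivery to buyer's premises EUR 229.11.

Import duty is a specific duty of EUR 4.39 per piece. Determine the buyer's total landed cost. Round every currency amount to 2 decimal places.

FOB: the seller bears costs until goods are on board at the origin port; the buyer bears freight, insurance and all costs thereafter.
Already in the invoice (seller's account under FOB): inland to port, export clearance, origin terminal — exclude.
CIF value = FOB price + freight + insurance = 236666.28 + 8416.76 + 184.84 = 245267.88
Import duty = 6162 × 4.39 = 27051.18
Buyer bears: freight 8416.76 + insurance 184.84 + delivery 229.11 + duty 27051.18 = 35881.89
Landed cost = invoice 236666.28 + 35881.89 = 272548.17

Total landed cost: EUR 272548.17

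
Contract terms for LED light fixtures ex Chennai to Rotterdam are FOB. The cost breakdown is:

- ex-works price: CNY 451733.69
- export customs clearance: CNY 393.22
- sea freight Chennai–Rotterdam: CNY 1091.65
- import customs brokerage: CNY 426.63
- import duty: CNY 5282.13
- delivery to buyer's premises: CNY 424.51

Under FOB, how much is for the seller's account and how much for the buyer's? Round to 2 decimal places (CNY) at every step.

FOB: the seller bears costs until goods are on board at the origin port; the buyer bears freight, insurance and all costs thereafter.
Seller's account: goods 451733.69 + export clearance 393.22 = 452126.91
Buyer's account: freight 1091.65 + brokerage 426.63 + duty 5282.13 + delivery 424.51 = 7224.92

Seller: CNY 452126.91; buyer: CNY 7224.92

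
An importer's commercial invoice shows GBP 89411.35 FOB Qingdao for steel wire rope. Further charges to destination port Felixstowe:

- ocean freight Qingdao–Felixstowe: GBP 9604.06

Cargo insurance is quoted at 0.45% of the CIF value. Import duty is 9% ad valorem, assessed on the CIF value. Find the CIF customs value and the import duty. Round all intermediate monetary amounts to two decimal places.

Let C be the CIF value. C = FOB price + freight + 0.45% × C
C − 0.45% × C = 89411.35 + 9604.06
0.9955 × C = 99015.41
C = 99015.41 / 0.9955 = 99462.99
Insurance premium = 0.45% × 99462.99 = 447.58
Import duty = 99462.99 × 9% = 8951.67

CIF value: GBP 99462.99; import duty: GBP 8951.67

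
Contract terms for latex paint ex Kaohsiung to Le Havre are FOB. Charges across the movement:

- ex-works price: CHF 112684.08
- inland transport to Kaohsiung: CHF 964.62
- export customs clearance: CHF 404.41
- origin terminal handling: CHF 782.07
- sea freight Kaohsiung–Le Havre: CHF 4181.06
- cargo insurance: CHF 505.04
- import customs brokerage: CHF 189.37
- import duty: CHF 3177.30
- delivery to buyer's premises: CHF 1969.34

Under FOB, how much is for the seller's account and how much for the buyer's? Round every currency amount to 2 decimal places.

Seller: CHF 114835.18; buyer: CHF 10022.11

FOB: the seller bears costs until goods are on board at the origin port; the buyer bears freight, insurance and all costs thereafter.
Seller's account: goods 112684.08 + inland to port 964.62 + export clearance 404.41 + origin terminal 782.07 = 114835.18
Buyer's account: freight 4181.06 + insurance 505.04 + brokerage 189.37 + duty 3177.30 + delivery 1969.34 = 10022.11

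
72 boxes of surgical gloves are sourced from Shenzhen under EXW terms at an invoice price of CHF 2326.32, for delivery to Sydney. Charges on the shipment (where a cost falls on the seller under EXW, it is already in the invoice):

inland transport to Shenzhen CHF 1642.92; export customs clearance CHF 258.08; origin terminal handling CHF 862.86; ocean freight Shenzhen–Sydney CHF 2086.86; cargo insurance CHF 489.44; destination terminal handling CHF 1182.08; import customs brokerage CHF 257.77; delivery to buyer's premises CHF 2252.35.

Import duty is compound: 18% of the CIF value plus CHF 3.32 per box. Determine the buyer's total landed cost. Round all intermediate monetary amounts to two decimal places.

EXW: the seller makes goods available at their premises; the buyer bears all onward costs.
CIF value = EXW price + inland to port + export clearance + origin terminal + freight + insurance = 2326.32 + 1642.92 + 258.08 + 862.86 + 2086.86 + 489.44 = 7666.48
Ad valorem component: 7666.48 × 18% = 1379.97
Specific component: 72 × 3.32 = 239.04
Import duty = 1379.97 + 239.04 = 1619.01
Buyer bears: inland to port 1642.92 + export clearance 258.08 + origin terminal 862.86 + freight 2086.86 + insurance 489.44 + destination terminal 1182.08 + brokerage 257.77 + delivery 2252.35 + duty 1619.01 = 10651.37
Landed cost = invoice 2326.32 + 10651.37 = 12977.69

Total landed cost: CHF 12977.69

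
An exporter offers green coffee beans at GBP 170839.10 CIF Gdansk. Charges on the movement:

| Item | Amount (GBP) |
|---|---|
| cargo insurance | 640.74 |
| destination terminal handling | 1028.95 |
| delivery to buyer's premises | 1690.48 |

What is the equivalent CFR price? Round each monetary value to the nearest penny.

CFR price: GBP 170198.36

Not relevant to the conversion: destination terminal, delivery — on the buyer under both terms; not part of either seller's price.
From CIF to CFR, the seller no longer bears: insurance.
CFR price = 170839.10 − 640.74 = 170198.36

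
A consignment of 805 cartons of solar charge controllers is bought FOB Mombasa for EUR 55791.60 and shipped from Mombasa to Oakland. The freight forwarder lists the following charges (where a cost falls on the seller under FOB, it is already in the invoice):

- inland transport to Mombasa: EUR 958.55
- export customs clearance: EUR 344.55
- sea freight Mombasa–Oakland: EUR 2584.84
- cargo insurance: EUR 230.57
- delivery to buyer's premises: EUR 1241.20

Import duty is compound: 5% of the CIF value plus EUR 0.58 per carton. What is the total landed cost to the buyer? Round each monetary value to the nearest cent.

Total landed cost: EUR 63245.46

FOB: the seller bears costs until goods are on board at the origin port; the buyer bears freight, insurance and all costs thereafter.
Already in the invoice (seller's account under FOB): inland to port, export clearance — exclude.
CIF value = FOB price + freight + insurance = 55791.60 + 2584.84 + 230.57 = 58607.01
Ad valorem component: 58607.01 × 5% = 2930.35
Specific component: 805 × 0.58 = 466.90
Import duty = 2930.35 + 466.90 = 3397.25
Buyer bears: freight 2584.84 + insurance 230.57 + delivery 1241.20 + duty 3397.25 = 7453.86
Landed cost = invoice 55791.60 + 7453.86 = 63245.46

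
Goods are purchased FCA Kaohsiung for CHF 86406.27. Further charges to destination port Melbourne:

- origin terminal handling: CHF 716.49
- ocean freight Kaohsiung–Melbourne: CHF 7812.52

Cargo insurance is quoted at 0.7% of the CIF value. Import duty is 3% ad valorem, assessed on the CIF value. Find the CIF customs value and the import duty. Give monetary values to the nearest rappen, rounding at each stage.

Let C be the CIF value. C = FCA price + pre-shipment costs + freight + 0.7% × C
C − 0.7% × C = 86406.27 + 716.49 + 7812.52
0.993 × C = 94935.28
C = 94935.28 / 0.993 = 95604.51
Insurance premium = 0.7% × 95604.51 = 669.23
Import duty = 95604.51 × 3% = 2868.14

CIF value: CHF 95604.51; import duty: CHF 2868.14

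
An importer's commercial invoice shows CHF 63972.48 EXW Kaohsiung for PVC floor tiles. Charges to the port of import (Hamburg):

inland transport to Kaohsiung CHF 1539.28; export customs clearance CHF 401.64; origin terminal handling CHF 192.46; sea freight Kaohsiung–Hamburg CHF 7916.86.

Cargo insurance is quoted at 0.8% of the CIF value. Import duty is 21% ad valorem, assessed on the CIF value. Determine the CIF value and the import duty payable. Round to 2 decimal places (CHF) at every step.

CIF value: CHF 74619.68; import duty: CHF 15670.13

Let C be the CIF value. C = EXW price + pre-shipment costs + freight + 0.8% × C
C − 0.8% × C = 63972.48 + 1539.28 + 401.64 + 192.46 + 7916.86
0.992 × C = 74022.72
C = 74022.72 / 0.992 = 74619.68
Insurance premium = 0.8% × 74619.68 = 596.96
Import duty = 74619.68 × 21% = 15670.13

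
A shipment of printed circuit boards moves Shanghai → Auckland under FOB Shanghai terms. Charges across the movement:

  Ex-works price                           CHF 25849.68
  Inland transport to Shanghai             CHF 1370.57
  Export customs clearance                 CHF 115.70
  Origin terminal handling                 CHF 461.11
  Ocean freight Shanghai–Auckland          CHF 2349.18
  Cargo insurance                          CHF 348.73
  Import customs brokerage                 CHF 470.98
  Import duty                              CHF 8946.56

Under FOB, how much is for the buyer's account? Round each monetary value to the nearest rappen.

FOB: the seller bears costs until goods are on board at the origin port; the buyer bears freight, insurance and all costs thereafter.
Seller's account: goods 25849.68 + inland to port 1370.57 + export clearance 115.70 + origin terminal 461.11 = 27797.06
Buyer's account: freight 2349.18 + insurance 348.73 + brokerage 470.98 + duty 8946.56 = 12115.45

Buyer's account: CHF 12115.45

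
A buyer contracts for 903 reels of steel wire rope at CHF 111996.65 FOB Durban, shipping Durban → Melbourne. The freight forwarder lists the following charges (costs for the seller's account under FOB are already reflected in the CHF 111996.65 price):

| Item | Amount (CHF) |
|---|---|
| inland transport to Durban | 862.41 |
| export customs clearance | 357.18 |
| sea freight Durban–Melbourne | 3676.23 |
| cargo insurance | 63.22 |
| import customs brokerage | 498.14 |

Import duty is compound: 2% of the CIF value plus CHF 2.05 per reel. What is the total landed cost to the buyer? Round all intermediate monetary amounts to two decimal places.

Total landed cost: CHF 120400.11

FOB: the seller bears costs until goods are on board at the origin port; the buyer bears freight, insurance and all costs thereafter.
Already in the invoice (seller's account under FOB): inland to port, export clearance — exclude.
CIF value = FOB price + freight + insurance = 111996.65 + 3676.23 + 63.22 = 115736.10
Ad valorem component: 115736.10 × 2% = 2314.72
Specific component: 903 × 2.05 = 1851.15
Import duty = 2314.72 + 1851.15 = 4165.87
Buyer bears: freight 3676.23 + insurance 63.22 + brokerage 498.14 + duty 4165.87 = 8403.46
Landed cost = invoice 111996.65 + 8403.46 = 120400.11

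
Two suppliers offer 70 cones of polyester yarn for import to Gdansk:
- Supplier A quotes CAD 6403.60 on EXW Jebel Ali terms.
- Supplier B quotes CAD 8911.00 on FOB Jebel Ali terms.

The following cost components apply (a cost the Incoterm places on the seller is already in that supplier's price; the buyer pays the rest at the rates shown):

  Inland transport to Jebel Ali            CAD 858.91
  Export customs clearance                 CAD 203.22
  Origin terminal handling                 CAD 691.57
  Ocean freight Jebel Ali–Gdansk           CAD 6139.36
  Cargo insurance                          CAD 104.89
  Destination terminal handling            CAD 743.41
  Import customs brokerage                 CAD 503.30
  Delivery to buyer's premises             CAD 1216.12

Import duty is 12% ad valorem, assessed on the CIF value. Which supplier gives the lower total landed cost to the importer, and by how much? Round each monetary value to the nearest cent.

Supplier A is cheaper by CAD 844.14

Supplier A (EXW):
CIF value = EXW price + inland to port + export clearance + origin terminal + freight + insurance = 6403.60 + 858.91 + 203.22 + 691.57 + 6139.36 + 104.89 = 14401.55
Import duty = 14401.55 × 12% = 1728.19
Buyer bears (A): 858.91 + 203.22 + 691.57 + 6139.36 + 104.89 + 743.41 + 503.30 + 1216.12 = 10460.78
Landed cost (A) = invoice 6403.60 + 10460.78 + duty 1728.19 = 18592.57
Supplier B (FOB):
CIF value = FOB price + freight + insurance = 8911.00 + 6139.36 + 104.89 = 15155.25
Import duty = 15155.25 × 12% = 1818.63
Buyer bears (B): 6139.36 + 104.89 + 743.41 + 503.30 + 1216.12 = 8707.08
Landed cost (B) = invoice 8911.00 + 8707.08 + duty 1818.63 = 19436.71
Difference = |18592.57 − 19436.71| = 844.14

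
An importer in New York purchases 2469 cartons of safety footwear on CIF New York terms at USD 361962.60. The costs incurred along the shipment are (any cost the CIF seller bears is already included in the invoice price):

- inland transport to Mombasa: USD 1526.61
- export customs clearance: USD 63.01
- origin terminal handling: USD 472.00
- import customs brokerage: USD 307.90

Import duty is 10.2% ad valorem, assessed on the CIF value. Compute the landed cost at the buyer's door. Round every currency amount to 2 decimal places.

CIF: the seller pays costs through ocean freight and marine insurance to the destination port.
Already in the invoice (seller's account under CIF): inland to port, export clearance, origin terminal — exclude.
The CIF price already equals the CIF value: 361962.60
Import duty = 361962.60 × 10.2% = 36920.19
Buyer bears: brokerage 307.90 + duty 36920.19 = 37228.09
Landed cost = invoice 361962.60 + 37228.09 = 399190.69

Total landed cost: USD 399190.69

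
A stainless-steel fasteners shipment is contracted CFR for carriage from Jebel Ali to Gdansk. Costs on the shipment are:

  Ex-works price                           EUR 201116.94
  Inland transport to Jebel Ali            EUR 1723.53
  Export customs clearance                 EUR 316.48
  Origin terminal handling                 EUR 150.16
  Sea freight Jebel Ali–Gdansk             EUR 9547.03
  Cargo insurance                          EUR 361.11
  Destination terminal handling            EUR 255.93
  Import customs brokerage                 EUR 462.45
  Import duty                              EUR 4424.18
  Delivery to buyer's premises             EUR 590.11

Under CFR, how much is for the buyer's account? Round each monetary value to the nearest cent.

Buyer's account: EUR 6093.78

CFR: the seller pays costs through ocean freight to the destination port, but not insurance.
Seller's account: goods 201116.94 + inland to port 1723.53 + export clearance 316.48 + origin terminal 150.16 + freight 9547.03 = 212854.14
Buyer's account: insurance 361.11 + destination terminal 255.93 + brokerage 462.45 + duty 4424.18 + delivery 590.11 = 6093.78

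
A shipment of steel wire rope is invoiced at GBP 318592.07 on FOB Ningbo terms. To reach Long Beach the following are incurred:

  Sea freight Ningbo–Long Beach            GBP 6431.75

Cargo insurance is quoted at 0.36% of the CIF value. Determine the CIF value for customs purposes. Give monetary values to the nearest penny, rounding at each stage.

Let C be the CIF value. C = FOB price + freight + 0.36% × C
C − 0.36% × C = 318592.07 + 6431.75
0.9964 × C = 325023.82
C = 325023.82 / 0.9964 = 326198.13
Insurance premium = 0.36% × 326198.13 = 1174.31

CIF value: GBP 326198.13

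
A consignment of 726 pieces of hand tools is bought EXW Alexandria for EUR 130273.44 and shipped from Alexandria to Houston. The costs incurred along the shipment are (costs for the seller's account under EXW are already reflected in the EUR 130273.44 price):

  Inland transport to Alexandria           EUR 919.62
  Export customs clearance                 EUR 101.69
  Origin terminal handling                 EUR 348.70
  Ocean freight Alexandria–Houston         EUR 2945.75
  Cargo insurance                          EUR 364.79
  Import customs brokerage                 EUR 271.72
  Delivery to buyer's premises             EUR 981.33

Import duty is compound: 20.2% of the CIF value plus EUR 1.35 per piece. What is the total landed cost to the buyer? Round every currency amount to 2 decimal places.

EXW: the seller makes goods available at their premises; the buyer bears all onward costs.
CIF value = EXW price + inland to port + export clearance + origin terminal + freight + insurance = 130273.44 + 919.62 + 101.69 + 348.70 + 2945.75 + 364.79 = 134953.99
Ad valorem component: 134953.99 × 20.2% = 27260.71
Specific component: 726 × 1.35 = 980.10
Import duty = 27260.71 + 980.10 = 28240.81
Buyer bears: inland to port 919.62 + export clearance 101.69 + origin terminal 348.70 + freight 2945.75 + insurance 364.79 + brokerage 271.72 + delivery 981.33 + duty 28240.81 = 34174.41
Landed cost = invoice 130273.44 + 34174.41 = 164447.85

Total landed cost: EUR 164447.85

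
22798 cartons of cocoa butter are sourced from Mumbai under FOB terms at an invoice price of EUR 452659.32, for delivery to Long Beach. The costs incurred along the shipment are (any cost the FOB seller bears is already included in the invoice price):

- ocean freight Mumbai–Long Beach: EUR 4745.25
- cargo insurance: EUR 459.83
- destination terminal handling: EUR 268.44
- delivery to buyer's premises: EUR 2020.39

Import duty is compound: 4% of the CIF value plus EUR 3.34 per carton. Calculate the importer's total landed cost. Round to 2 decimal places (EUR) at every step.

FOB: the seller bears costs until goods are on board at the origin port; the buyer bears freight, insurance and all costs thereafter.
CIF value = FOB price + freight + insurance = 452659.32 + 4745.25 + 459.83 = 457864.40
Ad valorem component: 457864.40 × 4% = 18314.58
Specific component: 22798 × 3.34 = 76145.32
Import duty = 18314.58 + 76145.32 = 94459.90
Buyer bears: freight 4745.25 + insurance 459.83 + destination terminal 268.44 + delivery 2020.39 + duty 94459.90 = 101953.81
Landed cost = invoice 452659.32 + 101953.81 = 554613.13

Total landed cost: EUR 554613.13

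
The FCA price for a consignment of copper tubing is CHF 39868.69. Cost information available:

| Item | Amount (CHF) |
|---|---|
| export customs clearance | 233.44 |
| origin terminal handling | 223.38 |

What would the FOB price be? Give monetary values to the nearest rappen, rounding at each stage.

Not relevant to the conversion: export clearance — on the seller under both FCA and FOB; already in the FCA price and stays in the FOB price.
From FCA to FOB, the seller additionally bears: origin terminal.
FOB price = 39868.69 + 223.38 = 40092.07

FOB price: CHF 40092.07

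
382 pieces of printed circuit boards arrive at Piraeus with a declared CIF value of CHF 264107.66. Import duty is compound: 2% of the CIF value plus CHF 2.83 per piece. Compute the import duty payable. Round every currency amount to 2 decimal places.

Ad valorem component: 264107.66 × 2% = 5282.15
Specific component: 382 × 2.83 = 1081.06
Import duty = 5282.15 + 1081.06 = 6363.21

Import duty: CHF 6363.21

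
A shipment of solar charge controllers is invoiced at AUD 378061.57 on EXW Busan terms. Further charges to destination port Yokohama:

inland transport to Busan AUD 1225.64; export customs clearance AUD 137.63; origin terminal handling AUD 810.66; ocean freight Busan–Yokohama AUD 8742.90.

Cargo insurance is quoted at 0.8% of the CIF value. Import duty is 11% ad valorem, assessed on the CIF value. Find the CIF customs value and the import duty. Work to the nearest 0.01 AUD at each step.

CIF value: AUD 392115.32; import duty: AUD 43132.69

Let C be the CIF value. C = EXW price + pre-shipment costs + freight + 0.8% × C
C − 0.8% × C = 378061.57 + 1225.64 + 137.63 + 810.66 + 8742.90
0.992 × C = 388978.40
C = 388978.40 / 0.992 = 392115.32
Insurance premium = 0.8% × 392115.32 = 3136.92
Import duty = 392115.32 × 11% = 43132.69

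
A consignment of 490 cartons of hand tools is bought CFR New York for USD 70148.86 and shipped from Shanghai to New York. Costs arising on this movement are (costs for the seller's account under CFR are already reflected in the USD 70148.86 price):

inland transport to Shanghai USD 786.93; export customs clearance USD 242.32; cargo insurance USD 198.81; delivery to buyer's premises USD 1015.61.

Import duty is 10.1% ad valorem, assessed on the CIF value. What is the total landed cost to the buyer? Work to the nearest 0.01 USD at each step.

Total landed cost: USD 78468.39

CFR: the seller pays costs through ocean freight to the destination port, but not insurance.
Already in the invoice (seller's account under CFR): inland to port, export clearance — exclude.
CIF value = CFR price + insurance = 70148.86 + 198.81 = 70347.67
Import duty = 70347.67 × 10.1% = 7105.11
Buyer bears: insurance 198.81 + delivery 1015.61 + duty 7105.11 = 8319.53
Landed cost = invoice 70148.86 + 8319.53 = 78468.39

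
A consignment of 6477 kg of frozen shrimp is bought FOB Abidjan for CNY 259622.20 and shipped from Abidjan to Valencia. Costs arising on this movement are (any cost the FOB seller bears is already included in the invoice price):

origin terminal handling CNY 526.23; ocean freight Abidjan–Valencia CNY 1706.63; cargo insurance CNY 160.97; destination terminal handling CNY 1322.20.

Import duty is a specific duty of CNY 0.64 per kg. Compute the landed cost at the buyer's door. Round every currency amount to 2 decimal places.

Total landed cost: CNY 266957.28

FOB: the seller bears costs until goods are on board at the origin port; the buyer bears freight, insurance and all costs thereafter.
Already in the invoice (seller's account under FOB): origin terminal — exclude.
CIF value = FOB price + freight + insurance = 259622.20 + 1706.63 + 160.97 = 261489.80
Import duty = 6477 × 0.64 = 4145.28
Buyer bears: freight 1706.63 + insurance 160.97 + destination terminal 1322.20 + duty 4145.28 = 7335.08
Landed cost = invoice 259622.20 + 7335.08 = 266957.28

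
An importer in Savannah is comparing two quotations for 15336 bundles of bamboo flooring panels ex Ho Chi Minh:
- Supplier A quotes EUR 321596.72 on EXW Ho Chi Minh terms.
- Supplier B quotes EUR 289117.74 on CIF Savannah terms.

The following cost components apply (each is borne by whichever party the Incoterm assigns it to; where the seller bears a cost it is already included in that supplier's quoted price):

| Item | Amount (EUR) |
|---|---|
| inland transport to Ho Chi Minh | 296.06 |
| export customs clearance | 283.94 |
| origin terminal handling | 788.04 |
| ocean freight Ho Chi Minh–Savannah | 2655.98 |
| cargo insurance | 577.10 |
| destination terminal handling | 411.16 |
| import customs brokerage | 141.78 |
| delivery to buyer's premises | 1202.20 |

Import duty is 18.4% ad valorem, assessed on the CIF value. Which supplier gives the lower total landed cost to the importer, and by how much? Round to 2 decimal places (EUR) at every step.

Supplier B is cheaper by EUR 43902.84

Supplier A (EXW):
CIF value = EXW price + inland to port + export clearance + origin terminal + freight + insurance = 321596.72 + 296.06 + 283.94 + 788.04 + 2655.98 + 577.10 = 326197.84
Import duty = 326197.84 × 18.4% = 60020.40
Buyer bears (A): 296.06 + 283.94 + 788.04 + 2655.98 + 577.10 + 411.16 + 141.78 + 1202.20 = 6356.26
Landed cost (A) = invoice 321596.72 + 6356.26 + duty 60020.40 = 387973.38
Supplier B (CIF):
The CIF price already equals the CIF value: 289117.74
Import duty = 289117.74 × 18.4% = 53197.66
Buyer bears (B): 411.16 + 141.78 + 1202.20 = 1755.14
Landed cost (B) = invoice 289117.74 + 1755.14 + duty 53197.66 = 344070.54
Difference = |387973.38 − 344070.54| = 43902.84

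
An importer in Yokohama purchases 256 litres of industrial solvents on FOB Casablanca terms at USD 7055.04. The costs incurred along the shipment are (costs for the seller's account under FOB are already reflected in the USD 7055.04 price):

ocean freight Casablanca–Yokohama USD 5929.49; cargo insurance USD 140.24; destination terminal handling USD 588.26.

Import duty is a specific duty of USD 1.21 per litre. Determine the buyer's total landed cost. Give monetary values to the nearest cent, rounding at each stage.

FOB: the seller bears costs until goods are on board at the origin port; the buyer bears freight, insurance and all costs thereafter.
CIF value = FOB price + freight + insurance = 7055.04 + 5929.49 + 140.24 = 13124.77
Import duty = 256 × 1.21 = 309.76
Buyer bears: freight 5929.49 + insurance 140.24 + destination terminal 588.26 + duty 309.76 = 6967.75
Landed cost = invoice 7055.04 + 6967.75 = 14022.79

Total landed cost: USD 14022.79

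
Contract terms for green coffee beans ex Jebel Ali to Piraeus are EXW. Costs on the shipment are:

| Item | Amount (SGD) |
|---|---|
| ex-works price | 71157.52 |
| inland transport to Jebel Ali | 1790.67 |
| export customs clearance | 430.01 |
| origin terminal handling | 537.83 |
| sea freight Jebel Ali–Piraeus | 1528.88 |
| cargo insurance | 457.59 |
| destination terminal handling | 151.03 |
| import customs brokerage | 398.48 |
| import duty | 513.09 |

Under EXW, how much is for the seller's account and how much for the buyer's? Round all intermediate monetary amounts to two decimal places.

EXW: the seller makes goods available at their premises; the buyer bears all onward costs.
Seller's account: goods 71157.52 = 71157.52
Buyer's account: inland to port 1790.67 + export clearance 430.01 + origin terminal 537.83 + freight 1528.88 + insurance 457.59 + destination terminal 151.03 + brokerage 398.48 + duty 513.09 = 5807.58

Seller: SGD 71157.52; buyer: SGD 5807.58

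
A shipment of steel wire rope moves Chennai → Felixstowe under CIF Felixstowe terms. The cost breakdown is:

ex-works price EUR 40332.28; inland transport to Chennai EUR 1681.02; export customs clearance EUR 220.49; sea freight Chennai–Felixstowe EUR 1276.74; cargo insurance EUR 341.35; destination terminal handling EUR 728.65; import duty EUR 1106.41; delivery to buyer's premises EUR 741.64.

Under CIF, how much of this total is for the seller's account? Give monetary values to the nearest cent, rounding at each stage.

Seller's account: EUR 43851.88

CIF: the seller pays costs through ocean freight and marine insurance to the destination port.
Seller's account: goods 40332.28 + inland to port 1681.02 + export clearance 220.49 + freight 1276.74 + insurance 341.35 = 43851.88
Buyer's account: destination terminal 728.65 + duty 1106.41 + delivery 741.64 = 2576.70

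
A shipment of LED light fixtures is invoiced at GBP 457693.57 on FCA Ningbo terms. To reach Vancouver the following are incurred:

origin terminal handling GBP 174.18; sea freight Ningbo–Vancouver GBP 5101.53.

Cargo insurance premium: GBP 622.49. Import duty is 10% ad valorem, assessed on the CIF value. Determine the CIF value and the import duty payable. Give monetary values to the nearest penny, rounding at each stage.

CIF value: GBP 463591.77; import duty: GBP 46359.18

CIF = FCA price + pre-shipment costs + freight + insurance
CIF = 457693.57 + 174.18 + 5101.53 + 622.49 = 463591.77
Import duty = 463591.77 × 10% = 46359.18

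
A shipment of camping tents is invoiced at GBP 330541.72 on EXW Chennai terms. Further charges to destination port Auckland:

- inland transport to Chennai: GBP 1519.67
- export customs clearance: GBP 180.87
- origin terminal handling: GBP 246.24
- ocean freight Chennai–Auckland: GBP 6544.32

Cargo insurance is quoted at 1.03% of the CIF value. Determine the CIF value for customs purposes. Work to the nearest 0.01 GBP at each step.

Let C be the CIF value. C = EXW price + pre-shipment costs + freight + 1.03% × C
C − 1.03% × C = 330541.72 + 1519.67 + 180.87 + 246.24 + 6544.32
0.9897 × C = 339032.82
C = 339032.82 / 0.9897 = 342561.20
Insurance premium = 1.03% × 342561.20 = 3528.38

CIF value: GBP 342561.20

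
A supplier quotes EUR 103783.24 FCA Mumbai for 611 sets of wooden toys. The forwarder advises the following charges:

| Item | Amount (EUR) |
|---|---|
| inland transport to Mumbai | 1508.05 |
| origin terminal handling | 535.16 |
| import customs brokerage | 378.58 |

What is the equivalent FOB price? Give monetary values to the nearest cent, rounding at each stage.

FOB price: EUR 104318.40

Not relevant to the conversion: inland to port — on the seller under both FCA and FOB; already in the FCA price and stays in the FOB price. brokerage — on the buyer under both terms; not part of either seller's price.
From FCA to FOB, the seller additionally bears: origin terminal.
FOB price = 103783.24 + 535.16 = 104318.40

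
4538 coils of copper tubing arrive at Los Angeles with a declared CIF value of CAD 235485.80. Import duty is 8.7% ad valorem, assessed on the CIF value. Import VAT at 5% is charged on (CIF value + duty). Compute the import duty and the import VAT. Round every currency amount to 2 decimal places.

Import duty = 235485.80 × 8.7% = 20487.26
VAT base = CIF + duty = 235485.80 + 20487.26 = 255973.06
Import VAT = 255973.06 × 5% = 12798.65

Import duty: CAD 20487.26; import VAT: CAD 12798.65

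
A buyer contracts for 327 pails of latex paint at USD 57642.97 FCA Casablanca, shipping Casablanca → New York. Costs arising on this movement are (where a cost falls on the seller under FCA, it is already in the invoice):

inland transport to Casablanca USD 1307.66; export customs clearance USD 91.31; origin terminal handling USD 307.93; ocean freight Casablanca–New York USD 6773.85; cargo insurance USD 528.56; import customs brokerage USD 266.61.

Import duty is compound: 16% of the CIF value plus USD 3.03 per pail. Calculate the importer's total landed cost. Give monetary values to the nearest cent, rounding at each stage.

Total landed cost: USD 76951.26

FCA: the seller delivers export-cleared goods to the carrier; the buyer bears costs from that point.
Already in the invoice (seller's account under FCA): inland to port, export clearance — exclude.
CIF value = FCA price + origin terminal + freight + insurance = 57642.97 + 307.93 + 6773.85 + 528.56 = 65253.31
Ad valorem component: 65253.31 × 16% = 10440.53
Specific component: 327 × 3.03 = 990.81
Import duty = 10440.53 + 990.81 = 11431.34
Buyer bears: origin terminal 307.93 + freight 6773.85 + insurance 528.56 + brokerage 266.61 + duty 11431.34 = 19308.29
Landed cost = invoice 57642.97 + 19308.29 = 76951.26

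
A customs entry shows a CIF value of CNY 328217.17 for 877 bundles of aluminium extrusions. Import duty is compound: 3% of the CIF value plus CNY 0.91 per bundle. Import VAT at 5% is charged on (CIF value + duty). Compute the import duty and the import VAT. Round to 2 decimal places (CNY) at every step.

Ad valorem component: 328217.17 × 3% = 9846.52
Specific component: 877 × 0.91 = 798.07
Import duty = 9846.52 + 798.07 = 10644.59
VAT base = CIF + duty = 328217.17 + 10644.59 = 338861.76
Import VAT = 338861.76 × 5% = 16943.09

Import duty: CNY 10644.59; import VAT: CNY 16943.09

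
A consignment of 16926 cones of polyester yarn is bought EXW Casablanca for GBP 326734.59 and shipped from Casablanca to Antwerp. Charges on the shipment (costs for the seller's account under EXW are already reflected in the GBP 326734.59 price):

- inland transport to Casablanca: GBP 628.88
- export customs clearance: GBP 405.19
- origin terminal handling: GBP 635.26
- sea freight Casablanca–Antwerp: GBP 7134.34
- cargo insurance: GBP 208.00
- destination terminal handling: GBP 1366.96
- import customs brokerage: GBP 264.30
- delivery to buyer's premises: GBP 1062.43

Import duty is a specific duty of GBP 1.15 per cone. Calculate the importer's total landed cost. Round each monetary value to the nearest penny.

Total landed cost: GBP 357904.85

EXW: the seller makes goods available at their premises; the buyer bears all onward costs.
CIF value = EXW price + inland to port + export clearance + origin terminal + freight + insurance = 326734.59 + 628.88 + 405.19 + 635.26 + 7134.34 + 208.00 = 335746.26
Import duty = 16926 × 1.15 = 19464.90
Buyer bears: inland to port 628.88 + export clearance 405.19 + origin terminal 635.26 + freight 7134.34 + insurance 208.00 + destination terminal 1366.96 + brokerage 264.30 + delivery 1062.43 + duty 19464.90 = 31170.26
Landed cost = invoice 326734.59 + 31170.26 = 357904.85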